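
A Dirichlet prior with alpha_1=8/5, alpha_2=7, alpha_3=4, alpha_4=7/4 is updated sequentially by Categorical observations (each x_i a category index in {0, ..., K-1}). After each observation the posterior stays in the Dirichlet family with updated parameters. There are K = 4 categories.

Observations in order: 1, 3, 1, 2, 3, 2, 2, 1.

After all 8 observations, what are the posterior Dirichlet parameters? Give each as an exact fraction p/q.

alpha_1=8/5, alpha_2=10, alpha_3=7, alpha_4=15/4

obs 1: x=1 → posterior Dirichlet(8/5, 8, 4, 7/4)
obs 2: x=3 → posterior Dirichlet(8/5, 8, 4, 11/4)
obs 3: x=1 → posterior Dirichlet(8/5, 9, 4, 11/4)
obs 4: x=2 → posterior Dirichlet(8/5, 9, 5, 11/4)
obs 5: x=3 → posterior Dirichlet(8/5, 9, 5, 15/4)
obs 6: x=2 → posterior Dirichlet(8/5, 9, 6, 15/4)
obs 7: x=2 → posterior Dirichlet(8/5, 9, 7, 15/4)
obs 8: x=1 → posterior Dirichlet(8/5, 10, 7, 15/4)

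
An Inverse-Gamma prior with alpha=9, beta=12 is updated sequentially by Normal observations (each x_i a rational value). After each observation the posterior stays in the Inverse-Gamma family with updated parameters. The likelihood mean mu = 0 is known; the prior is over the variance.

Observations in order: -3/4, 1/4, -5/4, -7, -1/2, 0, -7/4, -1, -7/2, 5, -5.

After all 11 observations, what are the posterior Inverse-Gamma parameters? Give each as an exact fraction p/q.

obs 1: x=-3/4 → posterior Inverse-Gamma(19/2, 393/32)
obs 2: x=1/4 → posterior Inverse-Gamma(10, 197/16)
obs 3: x=-5/4 → posterior Inverse-Gamma(21/2, 419/32)
obs 4: x=-7 → posterior Inverse-Gamma(11, 1203/32)
obs 5: x=-1/2 → posterior Inverse-Gamma(23/2, 1207/32)
obs 6: x=0 → posterior Inverse-Gamma(12, 1207/32)
obs 7: x=-7/4 → posterior Inverse-Gamma(25/2, 157/4)
obs 8: x=-1 → posterior Inverse-Gamma(13, 159/4)
obs 9: x=-7/2 → posterior Inverse-Gamma(27/2, 367/8)
obs 10: x=5 → posterior Inverse-Gamma(14, 467/8)
obs 11: x=-5 → posterior Inverse-Gamma(29/2, 567/8)

alpha=29/2, beta=567/8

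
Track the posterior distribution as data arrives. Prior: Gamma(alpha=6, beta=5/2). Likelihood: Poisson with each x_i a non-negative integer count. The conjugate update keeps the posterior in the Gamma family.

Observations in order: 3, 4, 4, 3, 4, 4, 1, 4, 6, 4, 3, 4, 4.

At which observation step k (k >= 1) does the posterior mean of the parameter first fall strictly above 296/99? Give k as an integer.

obs 1: x=3 → posterior Gamma(9, 7/2)
obs 2: x=4 → posterior Gamma(13, 9/2)
obs 3: x=4 → posterior Gamma(17, 11/2)
obs 4: x=3 → posterior Gamma(20, 13/2)
obs 5: x=4 → posterior Gamma(24, 15/2)
obs 6: x=4 → posterior Gamma(28, 17/2)
obs 7: x=1 → posterior Gamma(29, 19/2)
obs 8: x=4 → posterior Gamma(33, 21/2)
obs 9: x=6 → posterior Gamma(39, 23/2)
obs 10: x=4 → posterior Gamma(43, 25/2)
obs 11: x=3 → posterior Gamma(46, 27/2)
obs 12: x=4 → posterior Gamma(50, 29/2)
obs 13: x=4 → posterior Gamma(54, 31/2)

k = 3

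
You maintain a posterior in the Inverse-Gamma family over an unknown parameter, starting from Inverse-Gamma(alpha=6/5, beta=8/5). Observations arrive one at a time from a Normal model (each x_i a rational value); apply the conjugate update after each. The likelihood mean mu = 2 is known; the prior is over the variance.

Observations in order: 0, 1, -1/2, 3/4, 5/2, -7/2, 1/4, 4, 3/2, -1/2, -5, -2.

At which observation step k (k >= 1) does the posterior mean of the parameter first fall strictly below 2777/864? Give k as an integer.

obs 1: x=0 → posterior Inverse-Gamma(17/10, 18/5)
obs 2: x=1 → posterior Inverse-Gamma(11/5, 41/10)
obs 3: x=-1/2 → posterior Inverse-Gamma(27/10, 289/40)
obs 4: x=3/4 → posterior Inverse-Gamma(16/5, 1281/160)
obs 5: x=5/2 → posterior Inverse-Gamma(37/10, 1301/160)
obs 6: x=-7/2 → posterior Inverse-Gamma(21/5, 3721/160)
obs 7: x=1/4 → posterior Inverse-Gamma(47/10, 1983/80)
obs 8: x=4 → posterior Inverse-Gamma(26/5, 2143/80)
obs 9: x=3/2 → posterior Inverse-Gamma(57/10, 2153/80)
obs 10: x=-1/2 → posterior Inverse-Gamma(31/5, 2403/80)
obs 11: x=-5 → posterior Inverse-Gamma(67/10, 4363/80)
obs 12: x=-2 → posterior Inverse-Gamma(36/5, 5003/80)

k = 5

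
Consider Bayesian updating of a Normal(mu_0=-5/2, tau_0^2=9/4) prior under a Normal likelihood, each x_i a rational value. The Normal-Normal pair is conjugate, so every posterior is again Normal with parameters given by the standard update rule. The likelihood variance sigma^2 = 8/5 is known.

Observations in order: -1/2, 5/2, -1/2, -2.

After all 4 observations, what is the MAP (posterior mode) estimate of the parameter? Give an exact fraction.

-205/424

obs 1: x=-1/2 → posterior Normal(-205/154, 72/77)
obs 2: x=5/2 → posterior Normal(5/61, 36/61)
obs 3: x=-1/2 → posterior Normal(-25/334, 72/167)
obs 4: x=-2 → posterior Normal(-205/424, 18/53)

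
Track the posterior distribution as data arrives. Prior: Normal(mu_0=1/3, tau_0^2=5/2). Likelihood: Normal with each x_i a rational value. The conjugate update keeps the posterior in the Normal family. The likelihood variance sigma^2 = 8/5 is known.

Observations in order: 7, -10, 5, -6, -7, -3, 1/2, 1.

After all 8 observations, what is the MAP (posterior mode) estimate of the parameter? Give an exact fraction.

obs 1: x=7 → posterior Normal(541/123, 40/41)
obs 2: x=-10 → posterior Normal(-19/18, 20/33)
obs 3: x=5 → posterior Normal(166/273, 40/91)
obs 4: x=-6 → posterior Normal(-71/87, 10/29)
obs 5: x=-7 → posterior Normal(-809/423, 40/141)
obs 6: x=-3 → posterior Normal(-517/249, 20/83)
obs 7: x=1/2 → posterior Normal(-1993/1146, 40/191)
obs 8: x=1 → posterior Normal(-1843/1296, 5/27)

-1843/1296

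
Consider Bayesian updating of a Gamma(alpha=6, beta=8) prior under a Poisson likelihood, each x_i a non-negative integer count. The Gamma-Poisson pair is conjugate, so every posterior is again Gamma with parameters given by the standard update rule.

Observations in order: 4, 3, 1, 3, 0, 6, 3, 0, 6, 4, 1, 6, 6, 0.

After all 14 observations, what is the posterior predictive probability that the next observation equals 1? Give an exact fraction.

29437941662499234876542844030297049015031284750371083535119923806208/122008981252869411022491112993141891091036959856659100591281395343249

obs 1: x=4 → posterior Gamma(10, 9)
obs 2: x=3 → posterior Gamma(13, 10)
obs 3: x=1 → posterior Gamma(14, 11)
obs 4: x=3 → posterior Gamma(17, 12)
obs 5: x=0 → posterior Gamma(17, 13)
obs 6: x=6 → posterior Gamma(23, 14)
obs 7: x=3 → posterior Gamma(26, 15)
obs 8: x=0 → posterior Gamma(26, 16)
obs 9: x=6 → posterior Gamma(32, 17)
obs 10: x=4 → posterior Gamma(36, 18)
obs 11: x=1 → posterior Gamma(37, 19)
obs 12: x=6 → posterior Gamma(43, 20)
obs 13: x=6 → posterior Gamma(49, 21)
obs 14: x=0 → posterior Gamma(49, 22)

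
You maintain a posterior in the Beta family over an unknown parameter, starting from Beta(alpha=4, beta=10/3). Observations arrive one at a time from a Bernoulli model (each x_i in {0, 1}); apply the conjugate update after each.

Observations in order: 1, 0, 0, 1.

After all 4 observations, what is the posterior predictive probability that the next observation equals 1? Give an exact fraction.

9/17

obs 1: x=1 → posterior Beta(5, 10/3)
obs 2: x=0 → posterior Beta(5, 13/3)
obs 3: x=0 → posterior Beta(5, 16/3)
obs 4: x=1 → posterior Beta(6, 16/3)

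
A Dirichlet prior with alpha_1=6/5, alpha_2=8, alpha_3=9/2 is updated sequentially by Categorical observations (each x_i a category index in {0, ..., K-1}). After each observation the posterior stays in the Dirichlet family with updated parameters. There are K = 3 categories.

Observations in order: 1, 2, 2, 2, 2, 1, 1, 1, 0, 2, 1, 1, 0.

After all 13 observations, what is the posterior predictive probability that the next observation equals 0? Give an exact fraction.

obs 1: x=1 → posterior Dirichlet(6/5, 9, 9/2)
obs 2: x=2 → posterior Dirichlet(6/5, 9, 11/2)
obs 3: x=2 → posterior Dirichlet(6/5, 9, 13/2)
obs 4: x=2 → posterior Dirichlet(6/5, 9, 15/2)
obs 5: x=2 → posterior Dirichlet(6/5, 9, 17/2)
obs 6: x=1 → posterior Dirichlet(6/5, 10, 17/2)
obs 7: x=1 → posterior Dirichlet(6/5, 11, 17/2)
obs 8: x=1 → posterior Dirichlet(6/5, 12, 17/2)
obs 9: x=0 → posterior Dirichlet(11/5, 12, 17/2)
obs 10: x=2 → posterior Dirichlet(11/5, 12, 19/2)
obs 11: x=1 → posterior Dirichlet(11/5, 13, 19/2)
obs 12: x=1 → posterior Dirichlet(11/5, 14, 19/2)
obs 13: x=0 → posterior Dirichlet(16/5, 14, 19/2)

32/267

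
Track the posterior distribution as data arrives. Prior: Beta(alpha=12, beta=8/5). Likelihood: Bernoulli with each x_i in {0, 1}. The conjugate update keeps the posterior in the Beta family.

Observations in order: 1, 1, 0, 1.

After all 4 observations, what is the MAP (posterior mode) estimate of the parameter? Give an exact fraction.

35/39

obs 1: x=1 → posterior Beta(13, 8/5)
obs 2: x=1 → posterior Beta(14, 8/5)
obs 3: x=0 → posterior Beta(14, 13/5)
obs 4: x=1 → posterior Beta(15, 13/5)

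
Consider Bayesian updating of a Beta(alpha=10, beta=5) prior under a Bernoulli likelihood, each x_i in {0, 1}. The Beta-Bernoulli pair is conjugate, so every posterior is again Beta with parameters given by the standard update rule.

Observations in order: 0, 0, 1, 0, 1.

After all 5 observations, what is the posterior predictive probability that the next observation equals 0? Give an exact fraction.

2/5

obs 1: x=0 → posterior Beta(10, 6)
obs 2: x=0 → posterior Beta(10, 7)
obs 3: x=1 → posterior Beta(11, 7)
obs 4: x=0 → posterior Beta(11, 8)
obs 5: x=1 → posterior Beta(12, 8)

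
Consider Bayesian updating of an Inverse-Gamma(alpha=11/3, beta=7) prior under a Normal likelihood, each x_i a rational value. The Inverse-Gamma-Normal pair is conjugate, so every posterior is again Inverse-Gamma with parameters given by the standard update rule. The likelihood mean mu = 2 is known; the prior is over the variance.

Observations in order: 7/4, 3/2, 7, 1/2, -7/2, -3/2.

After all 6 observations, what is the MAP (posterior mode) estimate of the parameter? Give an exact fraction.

4035/736

obs 1: x=7/4 → posterior Inverse-Gamma(25/6, 225/32)
obs 2: x=3/2 → posterior Inverse-Gamma(14/3, 229/32)
obs 3: x=7 → posterior Inverse-Gamma(31/6, 629/32)
obs 4: x=1/2 → posterior Inverse-Gamma(17/3, 665/32)
obs 5: x=-7/2 → posterior Inverse-Gamma(37/6, 1149/32)
obs 6: x=-3/2 → posterior Inverse-Gamma(20/3, 1345/32)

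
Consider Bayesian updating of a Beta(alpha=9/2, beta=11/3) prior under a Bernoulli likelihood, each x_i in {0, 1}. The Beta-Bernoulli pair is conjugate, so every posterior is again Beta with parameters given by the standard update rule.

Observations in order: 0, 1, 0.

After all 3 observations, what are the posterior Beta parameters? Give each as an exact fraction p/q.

obs 1: x=0 → posterior Beta(9/2, 14/3)
obs 2: x=1 → posterior Beta(11/2, 14/3)
obs 3: x=0 → posterior Beta(11/2, 17/3)

alpha=11/2, beta=17/3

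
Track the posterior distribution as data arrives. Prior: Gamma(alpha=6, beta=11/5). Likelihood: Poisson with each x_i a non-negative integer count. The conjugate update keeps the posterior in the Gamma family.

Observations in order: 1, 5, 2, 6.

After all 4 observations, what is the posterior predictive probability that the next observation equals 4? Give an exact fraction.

3717940707933108504643776710735534375/22452257707354557240087211123792674816

obs 1: x=1 → posterior Gamma(7, 16/5)
obs 2: x=5 → posterior Gamma(12, 21/5)
obs 3: x=2 → posterior Gamma(14, 26/5)
obs 4: x=6 → posterior Gamma(20, 31/5)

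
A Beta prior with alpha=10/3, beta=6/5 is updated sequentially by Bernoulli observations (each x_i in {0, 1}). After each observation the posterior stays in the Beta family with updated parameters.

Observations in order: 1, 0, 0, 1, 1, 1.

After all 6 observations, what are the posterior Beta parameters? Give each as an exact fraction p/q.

alpha=22/3, beta=16/5

obs 1: x=1 → posterior Beta(13/3, 6/5)
obs 2: x=0 → posterior Beta(13/3, 11/5)
obs 3: x=0 → posterior Beta(13/3, 16/5)
obs 4: x=1 → posterior Beta(16/3, 16/5)
obs 5: x=1 → posterior Beta(19/3, 16/5)
obs 6: x=1 → posterior Beta(22/3, 16/5)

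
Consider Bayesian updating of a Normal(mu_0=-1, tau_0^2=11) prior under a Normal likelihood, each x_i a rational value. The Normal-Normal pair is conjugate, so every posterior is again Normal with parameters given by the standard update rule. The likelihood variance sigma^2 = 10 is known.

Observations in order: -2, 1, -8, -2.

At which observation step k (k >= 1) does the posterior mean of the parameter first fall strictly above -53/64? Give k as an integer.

k = 2

obs 1: x=-2 → posterior Normal(-32/21, 110/21)
obs 2: x=1 → posterior Normal(-21/32, 55/16)
obs 3: x=-8 → posterior Normal(-109/43, 110/43)
obs 4: x=-2 → posterior Normal(-131/54, 55/27)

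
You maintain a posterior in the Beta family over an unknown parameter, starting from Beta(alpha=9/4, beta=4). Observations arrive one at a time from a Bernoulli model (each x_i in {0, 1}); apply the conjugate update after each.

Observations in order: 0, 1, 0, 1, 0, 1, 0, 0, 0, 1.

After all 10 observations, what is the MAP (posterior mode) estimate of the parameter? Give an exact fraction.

7/19

obs 1: x=0 → posterior Beta(9/4, 5)
obs 2: x=1 → posterior Beta(13/4, 5)
obs 3: x=0 → posterior Beta(13/4, 6)
obs 4: x=1 → posterior Beta(17/4, 6)
obs 5: x=0 → posterior Beta(17/4, 7)
obs 6: x=1 → posterior Beta(21/4, 7)
obs 7: x=0 → posterior Beta(21/4, 8)
obs 8: x=0 → posterior Beta(21/4, 9)
obs 9: x=0 → posterior Beta(21/4, 10)
obs 10: x=1 → posterior Beta(25/4, 10)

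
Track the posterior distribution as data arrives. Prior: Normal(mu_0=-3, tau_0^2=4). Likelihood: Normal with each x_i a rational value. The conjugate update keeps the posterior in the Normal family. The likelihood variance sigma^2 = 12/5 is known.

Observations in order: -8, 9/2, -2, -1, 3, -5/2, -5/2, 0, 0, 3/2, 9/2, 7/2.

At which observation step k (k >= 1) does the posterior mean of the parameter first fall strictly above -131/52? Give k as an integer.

obs 1: x=-8 → posterior Normal(-49/8, 3/2)
obs 2: x=9/2 → posterior Normal(-53/26, 12/13)
obs 3: x=-2 → posterior Normal(-73/36, 2/3)
obs 4: x=-1 → posterior Normal(-83/46, 12/23)
obs 5: x=3 → posterior Normal(-53/56, 3/7)
obs 6: x=-5/2 → posterior Normal(-13/11, 4/11)
obs 7: x=-5/2 → posterior Normal(-103/76, 6/19)
obs 8: x=0 → posterior Normal(-103/86, 12/43)
obs 9: x=0 → posterior Normal(-103/96, 1/4)
obs 10: x=3/2 → posterior Normal(-44/53, 12/53)
obs 11: x=9/2 → posterior Normal(-43/116, 6/29)
obs 12: x=7/2 → posterior Normal(-4/63, 4/21)

k = 2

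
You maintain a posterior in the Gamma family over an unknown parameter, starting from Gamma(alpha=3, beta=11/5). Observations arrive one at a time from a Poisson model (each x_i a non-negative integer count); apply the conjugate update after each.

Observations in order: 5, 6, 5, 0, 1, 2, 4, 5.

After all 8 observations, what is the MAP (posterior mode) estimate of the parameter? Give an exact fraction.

50/17

obs 1: x=5 → posterior Gamma(8, 16/5)
obs 2: x=6 → posterior Gamma(14, 21/5)
obs 3: x=5 → posterior Gamma(19, 26/5)
obs 4: x=0 → posterior Gamma(19, 31/5)
obs 5: x=1 → posterior Gamma(20, 36/5)
obs 6: x=2 → posterior Gamma(22, 41/5)
obs 7: x=4 → posterior Gamma(26, 46/5)
obs 8: x=5 → posterior Gamma(31, 51/5)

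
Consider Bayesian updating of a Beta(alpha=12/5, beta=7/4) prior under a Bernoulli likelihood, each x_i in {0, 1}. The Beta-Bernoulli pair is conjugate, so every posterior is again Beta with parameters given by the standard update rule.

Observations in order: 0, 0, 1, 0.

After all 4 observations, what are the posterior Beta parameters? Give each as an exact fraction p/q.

alpha=17/5, beta=19/4

obs 1: x=0 → posterior Beta(12/5, 11/4)
obs 2: x=0 → posterior Beta(12/5, 15/4)
obs 3: x=1 → posterior Beta(17/5, 15/4)
obs 4: x=0 → posterior Beta(17/5, 19/4)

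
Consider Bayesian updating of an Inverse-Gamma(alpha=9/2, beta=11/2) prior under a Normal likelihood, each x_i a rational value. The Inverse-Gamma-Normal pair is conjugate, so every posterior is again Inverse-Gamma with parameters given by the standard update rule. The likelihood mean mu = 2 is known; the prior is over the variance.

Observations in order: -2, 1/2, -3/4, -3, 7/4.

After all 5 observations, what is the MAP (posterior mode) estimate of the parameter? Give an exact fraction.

obs 1: x=-2 → posterior Inverse-Gamma(5, 27/2)
obs 2: x=1/2 → posterior Inverse-Gamma(11/2, 117/8)
obs 3: x=-3/4 → posterior Inverse-Gamma(6, 589/32)
obs 4: x=-3 → posterior Inverse-Gamma(13/2, 989/32)
obs 5: x=7/4 → posterior Inverse-Gamma(7, 495/16)

495/128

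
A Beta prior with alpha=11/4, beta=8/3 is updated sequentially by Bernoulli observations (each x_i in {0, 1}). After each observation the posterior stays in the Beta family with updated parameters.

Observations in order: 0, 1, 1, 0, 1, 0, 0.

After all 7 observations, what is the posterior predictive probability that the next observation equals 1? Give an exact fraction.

69/149

obs 1: x=0 → posterior Beta(11/4, 11/3)
obs 2: x=1 → posterior Beta(15/4, 11/3)
obs 3: x=1 → posterior Beta(19/4, 11/3)
obs 4: x=0 → posterior Beta(19/4, 14/3)
obs 5: x=1 → posterior Beta(23/4, 14/3)
obs 6: x=0 → posterior Beta(23/4, 17/3)
obs 7: x=0 → posterior Beta(23/4, 20/3)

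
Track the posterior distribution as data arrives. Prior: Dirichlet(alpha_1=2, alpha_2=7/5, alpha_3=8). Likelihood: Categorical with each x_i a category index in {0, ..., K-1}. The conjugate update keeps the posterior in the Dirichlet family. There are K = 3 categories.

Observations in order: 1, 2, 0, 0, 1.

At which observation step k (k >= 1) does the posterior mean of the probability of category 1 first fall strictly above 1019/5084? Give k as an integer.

k = 5

obs 1: x=1 → posterior Dirichlet(2, 12/5, 8)
obs 2: x=2 → posterior Dirichlet(2, 12/5, 9)
obs 3: x=0 → posterior Dirichlet(3, 12/5, 9)
obs 4: x=0 → posterior Dirichlet(4, 12/5, 9)
obs 5: x=1 → posterior Dirichlet(4, 17/5, 9)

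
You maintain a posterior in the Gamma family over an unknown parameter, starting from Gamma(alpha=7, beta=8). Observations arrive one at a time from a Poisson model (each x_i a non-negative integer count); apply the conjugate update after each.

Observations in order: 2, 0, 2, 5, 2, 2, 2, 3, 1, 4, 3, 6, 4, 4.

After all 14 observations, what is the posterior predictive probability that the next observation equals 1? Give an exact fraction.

58339655006639569876771532696237194455492932335446151380951105536/230640796319223839361986981083444028527480075343400946297318327681

obs 1: x=2 → posterior Gamma(9, 9)
obs 2: x=0 → posterior Gamma(9, 10)
obs 3: x=2 → posterior Gamma(11, 11)
obs 4: x=5 → posterior Gamma(16, 12)
obs 5: x=2 → posterior Gamma(18, 13)
obs 6: x=2 → posterior Gamma(20, 14)
obs 7: x=2 → posterior Gamma(22, 15)
obs 8: x=3 → posterior Gamma(25, 16)
obs 9: x=1 → posterior Gamma(26, 17)
obs 10: x=4 → posterior Gamma(30, 18)
obs 11: x=3 → posterior Gamma(33, 19)
obs 12: x=6 → posterior Gamma(39, 20)
obs 13: x=4 → posterior Gamma(43, 21)
obs 14: x=4 → posterior Gamma(47, 22)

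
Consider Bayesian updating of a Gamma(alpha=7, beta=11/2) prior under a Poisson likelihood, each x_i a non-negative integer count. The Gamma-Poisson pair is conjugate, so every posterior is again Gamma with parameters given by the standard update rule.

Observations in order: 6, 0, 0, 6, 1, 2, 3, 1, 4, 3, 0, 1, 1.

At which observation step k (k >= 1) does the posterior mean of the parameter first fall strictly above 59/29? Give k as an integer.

k = 9

obs 1: x=6 → posterior Gamma(13, 13/2)
obs 2: x=0 → posterior Gamma(13, 15/2)
obs 3: x=0 → posterior Gamma(13, 17/2)
obs 4: x=6 → posterior Gamma(19, 19/2)
obs 5: x=1 → posterior Gamma(20, 21/2)
obs 6: x=2 → posterior Gamma(22, 23/2)
obs 7: x=3 → posterior Gamma(25, 25/2)
obs 8: x=1 → posterior Gamma(26, 27/2)
obs 9: x=4 → posterior Gamma(30, 29/2)
obs 10: x=3 → posterior Gamma(33, 31/2)
obs 11: x=0 → posterior Gamma(33, 33/2)
obs 12: x=1 → posterior Gamma(34, 35/2)
obs 13: x=1 → posterior Gamma(35, 37/2)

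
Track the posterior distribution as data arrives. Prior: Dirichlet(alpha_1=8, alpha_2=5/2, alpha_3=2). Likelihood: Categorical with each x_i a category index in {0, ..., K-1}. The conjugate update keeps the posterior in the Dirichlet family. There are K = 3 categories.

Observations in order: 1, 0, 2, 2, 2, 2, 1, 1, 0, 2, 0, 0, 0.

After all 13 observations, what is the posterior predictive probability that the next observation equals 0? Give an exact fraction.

26/51

obs 1: x=1 → posterior Dirichlet(8, 7/2, 2)
obs 2: x=0 → posterior Dirichlet(9, 7/2, 2)
obs 3: x=2 → posterior Dirichlet(9, 7/2, 3)
obs 4: x=2 → posterior Dirichlet(9, 7/2, 4)
obs 5: x=2 → posterior Dirichlet(9, 7/2, 5)
obs 6: x=2 → posterior Dirichlet(9, 7/2, 6)
obs 7: x=1 → posterior Dirichlet(9, 9/2, 6)
obs 8: x=1 → posterior Dirichlet(9, 11/2, 6)
obs 9: x=0 → posterior Dirichlet(10, 11/2, 6)
obs 10: x=2 → posterior Dirichlet(10, 11/2, 7)
obs 11: x=0 → posterior Dirichlet(11, 11/2, 7)
obs 12: x=0 → posterior Dirichlet(12, 11/2, 7)
obs 13: x=0 → posterior Dirichlet(13, 11/2, 7)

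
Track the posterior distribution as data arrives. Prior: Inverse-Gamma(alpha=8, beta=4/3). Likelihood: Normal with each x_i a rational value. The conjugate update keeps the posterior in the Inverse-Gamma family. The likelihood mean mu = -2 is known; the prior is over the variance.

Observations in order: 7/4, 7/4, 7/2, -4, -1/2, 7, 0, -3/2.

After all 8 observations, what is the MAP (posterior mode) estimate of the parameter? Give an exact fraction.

obs 1: x=7/4 → posterior Inverse-Gamma(17/2, 803/96)
obs 2: x=7/4 → posterior Inverse-Gamma(9, 739/48)
obs 3: x=7/2 → posterior Inverse-Gamma(19/2, 1465/48)
obs 4: x=-4 → posterior Inverse-Gamma(10, 1561/48)
obs 5: x=-1/2 → posterior Inverse-Gamma(21/2, 1615/48)
obs 6: x=7 → posterior Inverse-Gamma(11, 3559/48)
obs 7: x=0 → posterior Inverse-Gamma(23/2, 3655/48)
obs 8: x=-3/2 → posterior Inverse-Gamma(12, 3661/48)

3661/624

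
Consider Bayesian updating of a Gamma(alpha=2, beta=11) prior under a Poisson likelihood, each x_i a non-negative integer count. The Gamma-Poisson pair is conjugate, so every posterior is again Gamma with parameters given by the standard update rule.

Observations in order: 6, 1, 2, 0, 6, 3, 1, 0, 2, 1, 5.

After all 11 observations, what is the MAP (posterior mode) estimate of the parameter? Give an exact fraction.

obs 1: x=6 → posterior Gamma(8, 12)
obs 2: x=1 → posterior Gamma(9, 13)
obs 3: x=2 → posterior Gamma(11, 14)
obs 4: x=0 → posterior Gamma(11, 15)
obs 5: x=6 → posterior Gamma(17, 16)
obs 6: x=3 → posterior Gamma(20, 17)
obs 7: x=1 → posterior Gamma(21, 18)
obs 8: x=0 → posterior Gamma(21, 19)
obs 9: x=2 → posterior Gamma(23, 20)
obs 10: x=1 → posterior Gamma(24, 21)
obs 11: x=5 → posterior Gamma(29, 22)

14/11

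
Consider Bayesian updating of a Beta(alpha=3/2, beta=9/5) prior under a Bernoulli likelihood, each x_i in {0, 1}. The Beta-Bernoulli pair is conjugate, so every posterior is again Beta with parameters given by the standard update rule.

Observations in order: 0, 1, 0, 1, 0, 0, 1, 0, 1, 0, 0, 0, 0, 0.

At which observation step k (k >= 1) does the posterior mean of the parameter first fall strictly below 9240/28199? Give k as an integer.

k = 14

obs 1: x=0 → posterior Beta(3/2, 14/5)
obs 2: x=1 → posterior Beta(5/2, 14/5)
obs 3: x=0 → posterior Beta(5/2, 19/5)
obs 4: x=1 → posterior Beta(7/2, 19/5)
obs 5: x=0 → posterior Beta(7/2, 24/5)
obs 6: x=0 → posterior Beta(7/2, 29/5)
obs 7: x=1 → posterior Beta(9/2, 29/5)
obs 8: x=0 → posterior Beta(9/2, 34/5)
obs 9: x=1 → posterior Beta(11/2, 34/5)
obs 10: x=0 → posterior Beta(11/2, 39/5)
obs 11: x=0 → posterior Beta(11/2, 44/5)
obs 12: x=0 → posterior Beta(11/2, 49/5)
obs 13: x=0 → posterior Beta(11/2, 54/5)
obs 14: x=0 → posterior Beta(11/2, 59/5)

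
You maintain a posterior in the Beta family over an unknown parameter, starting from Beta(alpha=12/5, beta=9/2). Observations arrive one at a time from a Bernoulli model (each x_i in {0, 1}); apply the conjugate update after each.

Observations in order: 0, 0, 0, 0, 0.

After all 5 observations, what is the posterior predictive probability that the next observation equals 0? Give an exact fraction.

95/119

obs 1: x=0 → posterior Beta(12/5, 11/2)
obs 2: x=0 → posterior Beta(12/5, 13/2)
obs 3: x=0 → posterior Beta(12/5, 15/2)
obs 4: x=0 → posterior Beta(12/5, 17/2)
obs 5: x=0 → posterior Beta(12/5, 19/2)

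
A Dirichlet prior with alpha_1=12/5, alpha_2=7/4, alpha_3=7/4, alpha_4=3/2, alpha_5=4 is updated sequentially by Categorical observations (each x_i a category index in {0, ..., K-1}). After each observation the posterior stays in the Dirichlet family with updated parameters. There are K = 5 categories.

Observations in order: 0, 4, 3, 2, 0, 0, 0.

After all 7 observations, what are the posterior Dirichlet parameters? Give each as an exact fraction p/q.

obs 1: x=0 → posterior Dirichlet(17/5, 7/4, 7/4, 3/2, 4)
obs 2: x=4 → posterior Dirichlet(17/5, 7/4, 7/4, 3/2, 5)
obs 3: x=3 → posterior Dirichlet(17/5, 7/4, 7/4, 5/2, 5)
obs 4: x=2 → posterior Dirichlet(17/5, 7/4, 11/4, 5/2, 5)
obs 5: x=0 → posterior Dirichlet(22/5, 7/4, 11/4, 5/2, 5)
obs 6: x=0 → posterior Dirichlet(27/5, 7/4, 11/4, 5/2, 5)
obs 7: x=0 → posterior Dirichlet(32/5, 7/4, 11/4, 5/2, 5)

alpha_1=32/5, alpha_2=7/4, alpha_3=11/4, alpha_4=5/2, alpha_5=5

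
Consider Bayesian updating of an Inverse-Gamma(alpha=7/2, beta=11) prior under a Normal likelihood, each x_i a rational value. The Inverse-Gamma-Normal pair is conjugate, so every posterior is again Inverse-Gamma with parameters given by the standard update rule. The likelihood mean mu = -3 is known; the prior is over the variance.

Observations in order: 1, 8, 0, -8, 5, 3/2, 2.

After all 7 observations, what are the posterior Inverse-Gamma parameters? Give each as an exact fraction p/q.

alpha=7, beta=1209/8

obs 1: x=1 → posterior Inverse-Gamma(4, 19)
obs 2: x=8 → posterior Inverse-Gamma(9/2, 159/2)
obs 3: x=0 → posterior Inverse-Gamma(5, 84)
obs 4: x=-8 → posterior Inverse-Gamma(11/2, 193/2)
obs 5: x=5 → posterior Inverse-Gamma(6, 257/2)
obs 6: x=3/2 → posterior Inverse-Gamma(13/2, 1109/8)
obs 7: x=2 → posterior Inverse-Gamma(7, 1209/8)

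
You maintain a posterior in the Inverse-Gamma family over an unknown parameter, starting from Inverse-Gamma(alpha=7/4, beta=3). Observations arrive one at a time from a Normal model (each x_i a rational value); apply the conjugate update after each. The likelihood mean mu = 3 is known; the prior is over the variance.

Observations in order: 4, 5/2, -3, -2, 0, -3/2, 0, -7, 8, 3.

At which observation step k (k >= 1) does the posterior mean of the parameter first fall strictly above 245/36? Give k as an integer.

k = 3

obs 1: x=4 → posterior Inverse-Gamma(9/4, 7/2)
obs 2: x=5/2 → posterior Inverse-Gamma(11/4, 29/8)
obs 3: x=-3 → posterior Inverse-Gamma(13/4, 173/8)
obs 4: x=-2 → posterior Inverse-Gamma(15/4, 273/8)
obs 5: x=0 → posterior Inverse-Gamma(17/4, 309/8)
obs 6: x=-3/2 → posterior Inverse-Gamma(19/4, 195/4)
obs 7: x=0 → posterior Inverse-Gamma(21/4, 213/4)
obs 8: x=-7 → posterior Inverse-Gamma(23/4, 413/4)
obs 9: x=8 → posterior Inverse-Gamma(25/4, 463/4)
obs 10: x=3 → posterior Inverse-Gamma(27/4, 463/4)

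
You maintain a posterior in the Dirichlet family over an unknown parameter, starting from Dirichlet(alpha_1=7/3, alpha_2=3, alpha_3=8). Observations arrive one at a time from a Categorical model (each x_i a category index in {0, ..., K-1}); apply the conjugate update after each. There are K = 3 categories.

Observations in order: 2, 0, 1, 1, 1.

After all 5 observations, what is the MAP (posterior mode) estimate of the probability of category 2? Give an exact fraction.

obs 1: x=2 → posterior Dirichlet(7/3, 3, 9)
obs 2: x=0 → posterior Dirichlet(10/3, 3, 9)
obs 3: x=1 → posterior Dirichlet(10/3, 4, 9)
obs 4: x=1 → posterior Dirichlet(10/3, 5, 9)
obs 5: x=1 → posterior Dirichlet(10/3, 6, 9)

12/23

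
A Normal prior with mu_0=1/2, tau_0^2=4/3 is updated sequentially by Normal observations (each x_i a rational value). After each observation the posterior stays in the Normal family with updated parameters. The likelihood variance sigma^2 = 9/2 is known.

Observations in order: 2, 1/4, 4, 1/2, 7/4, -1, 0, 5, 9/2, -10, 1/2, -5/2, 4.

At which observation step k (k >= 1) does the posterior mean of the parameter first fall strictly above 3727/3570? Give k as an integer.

obs 1: x=2 → posterior Normal(59/70, 36/35)
obs 2: x=1/4 → posterior Normal(63/86, 36/43)
obs 3: x=4 → posterior Normal(127/102, 12/17)
obs 4: x=1/2 → posterior Normal(135/118, 36/59)
obs 5: x=7/4 → posterior Normal(163/134, 36/67)
obs 6: x=-1 → posterior Normal(49/50, 12/25)
obs 7: x=0 → posterior Normal(147/166, 36/83)
obs 8: x=5 → posterior Normal(227/182, 36/91)
obs 9: x=9/2 → posterior Normal(299/198, 4/11)
obs 10: x=-10 → posterior Normal(139/214, 36/107)
obs 11: x=1/2 → posterior Normal(147/230, 36/115)
obs 12: x=-5/2 → posterior Normal(107/246, 12/41)
obs 13: x=4 → posterior Normal(171/262, 36/131)

k = 3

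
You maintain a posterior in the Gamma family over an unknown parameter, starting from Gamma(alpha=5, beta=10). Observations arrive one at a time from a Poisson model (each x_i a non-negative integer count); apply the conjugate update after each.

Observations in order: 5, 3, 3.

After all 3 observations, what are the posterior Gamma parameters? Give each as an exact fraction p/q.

alpha=16, beta=13

obs 1: x=5 → posterior Gamma(10, 11)
obs 2: x=3 → posterior Gamma(13, 12)
obs 3: x=3 → posterior Gamma(16, 13)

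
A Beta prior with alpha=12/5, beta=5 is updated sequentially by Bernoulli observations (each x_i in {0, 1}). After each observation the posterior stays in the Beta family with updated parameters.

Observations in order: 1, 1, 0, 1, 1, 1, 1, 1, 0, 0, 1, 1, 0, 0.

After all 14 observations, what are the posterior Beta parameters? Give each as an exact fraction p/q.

alpha=57/5, beta=10

obs 1: x=1 → posterior Beta(17/5, 5)
obs 2: x=1 → posterior Beta(22/5, 5)
obs 3: x=0 → posterior Beta(22/5, 6)
obs 4: x=1 → posterior Beta(27/5, 6)
obs 5: x=1 → posterior Beta(32/5, 6)
obs 6: x=1 → posterior Beta(37/5, 6)
obs 7: x=1 → posterior Beta(42/5, 6)
obs 8: x=1 → posterior Beta(47/5, 6)
obs 9: x=0 → posterior Beta(47/5, 7)
obs 10: x=0 → posterior Beta(47/5, 8)
obs 11: x=1 → posterior Beta(52/5, 8)
obs 12: x=1 → posterior Beta(57/5, 8)
obs 13: x=0 → posterior Beta(57/5, 9)
obs 14: x=0 → posterior Beta(57/5, 10)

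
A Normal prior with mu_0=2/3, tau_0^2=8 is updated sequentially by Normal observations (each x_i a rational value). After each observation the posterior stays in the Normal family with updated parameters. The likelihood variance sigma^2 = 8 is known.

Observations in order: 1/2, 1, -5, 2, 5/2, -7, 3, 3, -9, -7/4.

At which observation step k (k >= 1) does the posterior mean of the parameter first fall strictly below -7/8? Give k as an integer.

obs 1: x=1/2 → posterior Normal(7/12, 4)
obs 2: x=1 → posterior Normal(13/18, 8/3)
obs 3: x=-5 → posterior Normal(-17/24, 2)
obs 4: x=2 → posterior Normal(-1/6, 8/5)
obs 5: x=5/2 → posterior Normal(5/18, 4/3)
obs 6: x=-7 → posterior Normal(-16/21, 8/7)
obs 7: x=3 → posterior Normal(-7/24, 1)
obs 8: x=3 → posterior Normal(2/27, 8/9)
obs 9: x=-9 → posterior Normal(-5/6, 4/5)
obs 10: x=-7/4 → posterior Normal(-11/12, 8/11)

k = 10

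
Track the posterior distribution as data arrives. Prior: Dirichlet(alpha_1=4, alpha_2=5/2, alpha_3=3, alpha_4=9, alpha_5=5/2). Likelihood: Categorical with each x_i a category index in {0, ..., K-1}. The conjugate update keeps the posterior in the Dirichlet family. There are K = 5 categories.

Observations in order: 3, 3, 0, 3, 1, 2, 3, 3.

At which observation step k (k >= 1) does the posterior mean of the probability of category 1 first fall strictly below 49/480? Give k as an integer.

k = 4

obs 1: x=3 → posterior Dirichlet(4, 5/2, 3, 10, 5/2)
obs 2: x=3 → posterior Dirichlet(4, 5/2, 3, 11, 5/2)
obs 3: x=0 → posterior Dirichlet(5, 5/2, 3, 11, 5/2)
obs 4: x=3 → posterior Dirichlet(5, 5/2, 3, 12, 5/2)
obs 5: x=1 → posterior Dirichlet(5, 7/2, 3, 12, 5/2)
obs 6: x=2 → posterior Dirichlet(5, 7/2, 4, 12, 5/2)
obs 7: x=3 → posterior Dirichlet(5, 7/2, 4, 13, 5/2)
obs 8: x=3 → posterior Dirichlet(5, 7/2, 4, 14, 5/2)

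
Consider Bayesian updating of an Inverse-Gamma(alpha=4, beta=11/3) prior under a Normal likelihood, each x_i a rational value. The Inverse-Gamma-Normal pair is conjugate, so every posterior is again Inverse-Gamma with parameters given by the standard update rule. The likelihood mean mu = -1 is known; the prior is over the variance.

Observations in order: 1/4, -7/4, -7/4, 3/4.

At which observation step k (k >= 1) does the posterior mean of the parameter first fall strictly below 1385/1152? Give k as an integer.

obs 1: x=1/4 → posterior Inverse-Gamma(9/2, 427/96)
obs 2: x=-7/4 → posterior Inverse-Gamma(5, 227/48)
obs 3: x=-7/4 → posterior Inverse-Gamma(11/2, 481/96)
obs 4: x=3/4 → posterior Inverse-Gamma(6, 157/24)

k = 2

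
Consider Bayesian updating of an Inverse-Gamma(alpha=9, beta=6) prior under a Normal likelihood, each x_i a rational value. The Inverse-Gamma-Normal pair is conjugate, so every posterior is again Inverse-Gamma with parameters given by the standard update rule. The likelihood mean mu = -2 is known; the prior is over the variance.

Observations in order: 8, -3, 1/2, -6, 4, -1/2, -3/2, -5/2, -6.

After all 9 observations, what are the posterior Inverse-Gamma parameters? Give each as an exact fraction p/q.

alpha=27/2, beta=95

obs 1: x=8 → posterior Inverse-Gamma(19/2, 56)
obs 2: x=-3 → posterior Inverse-Gamma(10, 113/2)
obs 3: x=1/2 → posterior Inverse-Gamma(21/2, 477/8)
obs 4: x=-6 → posterior Inverse-Gamma(11, 541/8)
obs 5: x=4 → posterior Inverse-Gamma(23/2, 685/8)
obs 6: x=-1/2 → posterior Inverse-Gamma(12, 347/4)
obs 7: x=-3/2 → posterior Inverse-Gamma(25/2, 695/8)
obs 8: x=-5/2 → posterior Inverse-Gamma(13, 87)
obs 9: x=-6 → posterior Inverse-Gamma(27/2, 95)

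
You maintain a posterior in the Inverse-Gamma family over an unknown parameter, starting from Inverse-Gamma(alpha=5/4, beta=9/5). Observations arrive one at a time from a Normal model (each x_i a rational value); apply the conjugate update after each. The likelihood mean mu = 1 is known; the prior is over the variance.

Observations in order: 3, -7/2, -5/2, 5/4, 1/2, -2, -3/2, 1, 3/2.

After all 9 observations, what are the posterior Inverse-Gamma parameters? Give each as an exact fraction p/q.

obs 1: x=3 → posterior Inverse-Gamma(7/4, 19/5)
obs 2: x=-7/2 → posterior Inverse-Gamma(9/4, 557/40)
obs 3: x=-5/2 → posterior Inverse-Gamma(11/4, 401/20)
obs 4: x=5/4 → posterior Inverse-Gamma(13/4, 3213/160)
obs 5: x=1/2 → posterior Inverse-Gamma(15/4, 3233/160)
obs 6: x=-2 → posterior Inverse-Gamma(17/4, 3953/160)
obs 7: x=-3/2 → posterior Inverse-Gamma(19/4, 4453/160)
obs 8: x=1 → posterior Inverse-Gamma(21/4, 4453/160)
obs 9: x=3/2 → posterior Inverse-Gamma(23/4, 4473/160)

alpha=23/4, beta=4473/160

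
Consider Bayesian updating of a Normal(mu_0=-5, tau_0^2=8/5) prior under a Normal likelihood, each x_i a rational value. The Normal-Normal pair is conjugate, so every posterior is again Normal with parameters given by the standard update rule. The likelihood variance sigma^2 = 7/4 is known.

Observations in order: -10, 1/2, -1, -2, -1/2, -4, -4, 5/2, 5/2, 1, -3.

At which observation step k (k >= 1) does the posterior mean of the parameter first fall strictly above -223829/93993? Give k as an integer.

obs 1: x=-10 → posterior Normal(-495/67, 56/67)
obs 2: x=1/2 → posterior Normal(-479/99, 56/99)
obs 3: x=-1 → posterior Normal(-511/131, 56/131)
obs 4: x=-2 → posterior Normal(-575/163, 56/163)
obs 5: x=-1/2 → posterior Normal(-197/65, 56/195)
obs 6: x=-4 → posterior Normal(-719/227, 56/227)
obs 7: x=-4 → posterior Normal(-121/37, 8/37)
obs 8: x=5/2 → posterior Normal(-767/291, 56/291)
obs 9: x=5/2 → posterior Normal(-687/323, 56/323)
obs 10: x=1 → posterior Normal(-131/71, 56/355)
obs 11: x=-3 → posterior Normal(-751/387, 56/387)

k = 9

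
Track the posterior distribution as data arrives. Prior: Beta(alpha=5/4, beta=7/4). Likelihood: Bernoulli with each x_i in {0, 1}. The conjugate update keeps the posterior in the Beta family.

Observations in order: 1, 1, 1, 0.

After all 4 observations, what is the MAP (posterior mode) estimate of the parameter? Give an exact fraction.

obs 1: x=1 → posterior Beta(9/4, 7/4)
obs 2: x=1 → posterior Beta(13/4, 7/4)
obs 3: x=1 → posterior Beta(17/4, 7/4)
obs 4: x=0 → posterior Beta(17/4, 11/4)

13/20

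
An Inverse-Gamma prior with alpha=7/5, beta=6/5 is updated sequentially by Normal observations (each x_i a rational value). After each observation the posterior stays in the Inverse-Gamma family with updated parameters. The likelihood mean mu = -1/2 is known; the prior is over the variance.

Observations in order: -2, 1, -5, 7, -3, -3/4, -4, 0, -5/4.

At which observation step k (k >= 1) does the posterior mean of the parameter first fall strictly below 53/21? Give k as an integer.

k = 2

obs 1: x=-2 → posterior Inverse-Gamma(19/10, 93/40)
obs 2: x=1 → posterior Inverse-Gamma(12/5, 69/20)
obs 3: x=-5 → posterior Inverse-Gamma(29/10, 543/40)
obs 4: x=7 → posterior Inverse-Gamma(17/5, 417/10)
obs 5: x=-3 → posterior Inverse-Gamma(39/10, 1793/40)
obs 6: x=-3/4 → posterior Inverse-Gamma(22/5, 7177/160)
obs 7: x=-4 → posterior Inverse-Gamma(49/10, 8157/160)
obs 8: x=0 → posterior Inverse-Gamma(27/5, 8177/160)
obs 9: x=-5/4 → posterior Inverse-Gamma(59/10, 4111/80)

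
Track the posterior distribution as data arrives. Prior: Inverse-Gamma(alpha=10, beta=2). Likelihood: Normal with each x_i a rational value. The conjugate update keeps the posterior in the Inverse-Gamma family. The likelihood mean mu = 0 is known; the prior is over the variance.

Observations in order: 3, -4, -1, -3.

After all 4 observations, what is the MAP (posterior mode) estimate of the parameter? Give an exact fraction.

3/2

obs 1: x=3 → posterior Inverse-Gamma(21/2, 13/2)
obs 2: x=-4 → posterior Inverse-Gamma(11, 29/2)
obs 3: x=-1 → posterior Inverse-Gamma(23/2, 15)
obs 4: x=-3 → posterior Inverse-Gamma(12, 39/2)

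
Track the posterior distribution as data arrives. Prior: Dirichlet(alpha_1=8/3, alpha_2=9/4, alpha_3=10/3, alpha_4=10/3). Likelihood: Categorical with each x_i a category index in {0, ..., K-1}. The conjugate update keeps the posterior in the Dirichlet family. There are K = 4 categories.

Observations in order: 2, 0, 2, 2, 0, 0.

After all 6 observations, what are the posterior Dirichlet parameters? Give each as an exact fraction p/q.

alpha_1=17/3, alpha_2=9/4, alpha_3=19/3, alpha_4=10/3

obs 1: x=2 → posterior Dirichlet(8/3, 9/4, 13/3, 10/3)
obs 2: x=0 → posterior Dirichlet(11/3, 9/4, 13/3, 10/3)
obs 3: x=2 → posterior Dirichlet(11/3, 9/4, 16/3, 10/3)
obs 4: x=2 → posterior Dirichlet(11/3, 9/4, 19/3, 10/3)
obs 5: x=0 → posterior Dirichlet(14/3, 9/4, 19/3, 10/3)
obs 6: x=0 → posterior Dirichlet(17/3, 9/4, 19/3, 10/3)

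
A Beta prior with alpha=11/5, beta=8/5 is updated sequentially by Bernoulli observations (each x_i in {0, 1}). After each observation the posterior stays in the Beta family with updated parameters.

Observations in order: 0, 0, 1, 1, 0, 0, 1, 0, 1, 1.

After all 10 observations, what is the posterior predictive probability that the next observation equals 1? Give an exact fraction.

obs 1: x=0 → posterior Beta(11/5, 13/5)
obs 2: x=0 → posterior Beta(11/5, 18/5)
obs 3: x=1 → posterior Beta(16/5, 18/5)
obs 4: x=1 → posterior Beta(21/5, 18/5)
obs 5: x=0 → posterior Beta(21/5, 23/5)
obs 6: x=0 → posterior Beta(21/5, 28/5)
obs 7: x=1 → posterior Beta(26/5, 28/5)
obs 8: x=0 → posterior Beta(26/5, 33/5)
obs 9: x=1 → posterior Beta(31/5, 33/5)
obs 10: x=1 → posterior Beta(36/5, 33/5)

12/23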